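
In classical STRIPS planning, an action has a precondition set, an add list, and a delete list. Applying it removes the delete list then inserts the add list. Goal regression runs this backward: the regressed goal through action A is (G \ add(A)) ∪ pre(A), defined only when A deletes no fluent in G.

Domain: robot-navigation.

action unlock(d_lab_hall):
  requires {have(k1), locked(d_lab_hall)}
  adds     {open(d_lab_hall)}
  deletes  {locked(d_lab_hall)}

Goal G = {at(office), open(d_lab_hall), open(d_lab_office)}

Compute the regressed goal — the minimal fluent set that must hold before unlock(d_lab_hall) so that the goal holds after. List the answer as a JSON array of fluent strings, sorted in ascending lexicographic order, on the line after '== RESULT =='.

Regress:
  G ∩ del = {}  (empty — regression defined)
  G \ add = {at(office), open(d_lab_hall), open(d_lab_office)} \ {open(d_lab_hall)} = {at(office), open(d_lab_office)}
  ∪ pre   = {at(office), open(d_lab_office)} ∪ {have(k1), locked(d_lab_hall)}
          = {at(office), have(k1), locked(d_lab_hall), open(d_lab_office)}

== RESULT ==
["at(office)", "have(k1)", "locked(d_lab_hall)", "open(d_lab_office)"]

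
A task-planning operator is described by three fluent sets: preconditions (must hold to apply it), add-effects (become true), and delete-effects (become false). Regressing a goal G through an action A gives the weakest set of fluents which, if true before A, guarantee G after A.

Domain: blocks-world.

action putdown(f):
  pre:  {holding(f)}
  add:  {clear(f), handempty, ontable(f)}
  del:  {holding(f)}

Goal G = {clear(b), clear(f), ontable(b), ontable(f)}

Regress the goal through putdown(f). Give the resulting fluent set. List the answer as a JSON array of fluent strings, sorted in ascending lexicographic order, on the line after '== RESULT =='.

Regress:
  G ∩ del = {}  (empty — regression defined)
  G \ add = {clear(b), clear(f), ontable(b), ontable(f)} \ {clear(f), handempty, ontable(f)} = {clear(b), ontable(b)}
  ∪ pre   = {clear(b), ontable(b)} ∪ {holding(f)}
          = {clear(b), holding(f), ontable(b)}

== RESULT ==
["clear(b)", "holding(f)", "ontable(b)"]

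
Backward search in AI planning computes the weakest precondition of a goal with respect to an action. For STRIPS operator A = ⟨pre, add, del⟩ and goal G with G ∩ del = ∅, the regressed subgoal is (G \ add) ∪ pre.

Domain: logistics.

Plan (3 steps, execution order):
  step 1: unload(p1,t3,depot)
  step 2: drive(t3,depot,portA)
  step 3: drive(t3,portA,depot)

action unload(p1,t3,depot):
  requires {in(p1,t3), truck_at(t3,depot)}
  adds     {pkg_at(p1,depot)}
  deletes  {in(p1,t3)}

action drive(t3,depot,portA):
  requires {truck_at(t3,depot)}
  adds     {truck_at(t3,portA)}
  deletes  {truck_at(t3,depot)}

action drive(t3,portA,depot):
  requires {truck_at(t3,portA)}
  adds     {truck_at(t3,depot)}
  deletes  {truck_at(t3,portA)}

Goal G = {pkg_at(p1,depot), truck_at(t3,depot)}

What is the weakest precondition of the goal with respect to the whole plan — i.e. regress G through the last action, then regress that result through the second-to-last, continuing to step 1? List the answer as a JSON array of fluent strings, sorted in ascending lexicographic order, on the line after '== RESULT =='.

Work backward from the goal:
  through step 3 (drive(t3,portA,depot)): drop {truck_at(t3,depot)}, keep {pkg_at(p1,depot)}, require {truck_at(t3,portA)}
    → {pkg_at(p1,depot), truck_at(t3,portA)}
  through step 2 (drive(t3,depot,portA)): drop {truck_at(t3,portA)}, keep {pkg_at(p1,depot)}, require {truck_at(t3,depot)}
    → {pkg_at(p1,depot), truck_at(t3,depot)}
  through step 1 (unload(p1,t3,depot)): drop {pkg_at(p1,depot)}, keep {truck_at(t3,depot)}, require {in(p1,t3), truck_at(t3,depot)}
    → {in(p1,t3), truck_at(t3,depot)}

== RESULT ==
["in(p1,t3)", "truck_at(t3,depot)"]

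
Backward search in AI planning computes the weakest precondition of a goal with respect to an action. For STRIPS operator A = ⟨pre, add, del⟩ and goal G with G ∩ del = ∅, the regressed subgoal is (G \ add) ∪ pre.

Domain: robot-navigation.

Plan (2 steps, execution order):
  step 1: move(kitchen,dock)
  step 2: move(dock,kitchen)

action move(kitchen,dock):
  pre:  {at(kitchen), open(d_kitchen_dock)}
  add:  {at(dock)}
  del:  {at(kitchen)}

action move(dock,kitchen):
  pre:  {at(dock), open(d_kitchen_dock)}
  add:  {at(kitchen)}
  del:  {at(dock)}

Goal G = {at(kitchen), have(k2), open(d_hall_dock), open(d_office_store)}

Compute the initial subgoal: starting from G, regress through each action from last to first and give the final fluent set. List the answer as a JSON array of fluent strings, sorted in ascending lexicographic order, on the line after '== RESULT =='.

Regress step by step:
  through step 2 (move(dock,kitchen)): drop {at(kitchen)}, keep {have(k2), open(d_hall_dock), open(d_office_store)}, require {at(dock), open(d_kitchen_dock)}
    → {at(dock), have(k2), open(d_hall_dock), open(d_kitchen_dock), open(d_office_store)}
  through step 1 (move(kitchen,dock)): drop {at(dock)}, keep {have(k2), open(d_hall_dock), open(d_kitchen_dock), open(d_office_store)}, require {at(kitchen), open(d_kitchen_dock)}
    → {at(kitchen), have(k2), open(d_hall_dock), open(d_kitchen_dock), open(d_office_store)}

== RESULT ==
["at(kitchen)", "have(k2)", "open(d_hall_dock)", "open(d_kitchen_dock)", "open(d_office_store)"]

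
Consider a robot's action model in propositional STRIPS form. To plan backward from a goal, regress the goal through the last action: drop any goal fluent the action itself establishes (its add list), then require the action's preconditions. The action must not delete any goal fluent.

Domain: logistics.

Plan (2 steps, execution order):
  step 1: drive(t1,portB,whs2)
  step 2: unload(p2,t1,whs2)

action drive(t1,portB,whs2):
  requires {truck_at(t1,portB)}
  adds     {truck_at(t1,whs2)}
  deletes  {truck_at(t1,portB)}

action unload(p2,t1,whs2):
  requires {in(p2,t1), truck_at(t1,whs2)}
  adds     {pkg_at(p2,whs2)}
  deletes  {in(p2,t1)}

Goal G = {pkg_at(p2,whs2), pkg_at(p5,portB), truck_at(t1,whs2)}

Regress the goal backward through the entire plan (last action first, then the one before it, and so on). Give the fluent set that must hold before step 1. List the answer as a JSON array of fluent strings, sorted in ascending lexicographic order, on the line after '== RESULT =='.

Regress step by step:
  through step 2 (unload(p2,t1,whs2)): drop {pkg_at(p2,whs2)}, keep {pkg_at(p5,portB), truck_at(t1,whs2)}, require {in(p2,t1), truck_at(t1,whs2)}
    → {in(p2,t1), pkg_at(p5,portB), truck_at(t1,whs2)}
  through step 1 (drive(t1,portB,whs2)): drop {truck_at(t1,whs2)}, keep {in(p2,t1), pkg_at(p5,portB)}, require {truck_at(t1,portB)}
    → {in(p2,t1), pkg_at(p5,portB), truck_at(t1,portB)}

== RESULT ==
["in(p2,t1)", "pkg_at(p5,portB)", "truck_at(t1,portB)"]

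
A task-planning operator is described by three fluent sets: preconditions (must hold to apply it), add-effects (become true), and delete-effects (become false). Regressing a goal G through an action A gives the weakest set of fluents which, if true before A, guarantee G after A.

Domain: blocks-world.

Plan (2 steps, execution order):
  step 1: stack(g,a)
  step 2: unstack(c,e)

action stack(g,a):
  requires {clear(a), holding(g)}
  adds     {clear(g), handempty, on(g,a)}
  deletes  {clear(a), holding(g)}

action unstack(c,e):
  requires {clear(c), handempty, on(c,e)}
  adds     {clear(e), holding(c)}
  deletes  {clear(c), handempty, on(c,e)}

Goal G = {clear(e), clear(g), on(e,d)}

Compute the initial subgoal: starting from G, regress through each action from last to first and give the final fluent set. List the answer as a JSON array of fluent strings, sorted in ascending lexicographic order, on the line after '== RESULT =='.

Work backward from the goal:
  through step 2 (unstack(c,e)): drop {clear(e)}, keep {clear(g), on(e,d)}, require {clear(c), handempty, on(c,e)}
    → {clear(c), clear(g), handempty, on(c,e), on(e,d)}
  through step 1 (stack(g,a)): drop {clear(g), handempty}, keep {clear(c), on(c,e), on(e,d)}, require {clear(a), holding(g)}
    → {clear(a), clear(c), holding(g), on(c,e), on(e,d)}

== RESULT ==
["clear(a)", "clear(c)", "holding(g)", "on(c,e)", "on(e,d)"]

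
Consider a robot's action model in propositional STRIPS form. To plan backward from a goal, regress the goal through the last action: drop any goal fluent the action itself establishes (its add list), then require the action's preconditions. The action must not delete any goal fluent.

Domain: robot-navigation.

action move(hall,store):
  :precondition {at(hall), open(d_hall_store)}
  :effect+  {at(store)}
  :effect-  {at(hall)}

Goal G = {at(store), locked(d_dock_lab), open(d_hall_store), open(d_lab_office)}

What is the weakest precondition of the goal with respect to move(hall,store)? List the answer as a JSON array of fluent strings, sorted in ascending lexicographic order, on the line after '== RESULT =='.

Compute (G \ add) ∪ pre:
  G ∩ del = {}  (empty — regression defined)
  G \ add = {at(store), locked(d_dock_lab), open(d_hall_store), open(d_lab_office)} \ {at(store)} = {locked(d_dock_lab), open(d_hall_store), open(d_lab_office)}
  ∪ pre   = {locked(d_dock_lab), open(d_hall_store), open(d_lab_office)} ∪ {at(hall), open(d_hall_store)}
          = {at(hall), locked(d_dock_lab), open(d_hall_store), open(d_lab_office)}

== RESULT ==
["at(hall)", "locked(d_dock_lab)", "open(d_hall_store)", "open(d_lab_office)"]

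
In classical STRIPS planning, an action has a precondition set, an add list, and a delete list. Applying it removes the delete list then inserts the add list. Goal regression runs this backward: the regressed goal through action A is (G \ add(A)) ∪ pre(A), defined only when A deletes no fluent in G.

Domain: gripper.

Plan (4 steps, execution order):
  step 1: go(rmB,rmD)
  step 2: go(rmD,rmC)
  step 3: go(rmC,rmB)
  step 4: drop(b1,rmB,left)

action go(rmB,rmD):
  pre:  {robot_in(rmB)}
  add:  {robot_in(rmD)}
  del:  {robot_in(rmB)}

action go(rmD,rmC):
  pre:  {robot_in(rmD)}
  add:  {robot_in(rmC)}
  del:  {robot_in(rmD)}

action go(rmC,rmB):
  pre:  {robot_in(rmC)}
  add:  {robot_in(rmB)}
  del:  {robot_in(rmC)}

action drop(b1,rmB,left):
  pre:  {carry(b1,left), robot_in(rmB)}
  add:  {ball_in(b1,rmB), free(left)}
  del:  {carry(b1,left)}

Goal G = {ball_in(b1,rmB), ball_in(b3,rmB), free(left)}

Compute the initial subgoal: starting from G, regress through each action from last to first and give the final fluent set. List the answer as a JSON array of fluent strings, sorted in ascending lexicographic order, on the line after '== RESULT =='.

Regress step by step:
  through step 4 (drop(b1,rmB,left)): drop {ball_in(b1,rmB), free(left)}, keep {ball_in(b3,rmB)}, require {carry(b1,left), robot_in(rmB)}
    → {ball_in(b3,rmB), carry(b1,left), robot_in(rmB)}
  through step 3 (go(rmC,rmB)): drop {robot_in(rmB)}, keep {ball_in(b3,rmB), carry(b1,left)}, require {robot_in(rmC)}
    → {ball_in(b3,rmB), carry(b1,left), robot_in(rmC)}
  through step 2 (go(rmD,rmC)): drop {robot_in(rmC)}, keep {ball_in(b3,rmB), carry(b1,left)}, require {robot_in(rmD)}
    → {ball_in(b3,rmB), carry(b1,left), robot_in(rmD)}
  through step 1 (go(rmB,rmD)): drop {robot_in(rmD)}, keep {ball_in(b3,rmB), carry(b1,left)}, require {robot_in(rmB)}
    → {ball_in(b3,rmB), carry(b1,left), robot_in(rmB)}

== RESULT ==
["ball_in(b3,rmB)", "carry(b1,left)", "robot_in(rmB)"]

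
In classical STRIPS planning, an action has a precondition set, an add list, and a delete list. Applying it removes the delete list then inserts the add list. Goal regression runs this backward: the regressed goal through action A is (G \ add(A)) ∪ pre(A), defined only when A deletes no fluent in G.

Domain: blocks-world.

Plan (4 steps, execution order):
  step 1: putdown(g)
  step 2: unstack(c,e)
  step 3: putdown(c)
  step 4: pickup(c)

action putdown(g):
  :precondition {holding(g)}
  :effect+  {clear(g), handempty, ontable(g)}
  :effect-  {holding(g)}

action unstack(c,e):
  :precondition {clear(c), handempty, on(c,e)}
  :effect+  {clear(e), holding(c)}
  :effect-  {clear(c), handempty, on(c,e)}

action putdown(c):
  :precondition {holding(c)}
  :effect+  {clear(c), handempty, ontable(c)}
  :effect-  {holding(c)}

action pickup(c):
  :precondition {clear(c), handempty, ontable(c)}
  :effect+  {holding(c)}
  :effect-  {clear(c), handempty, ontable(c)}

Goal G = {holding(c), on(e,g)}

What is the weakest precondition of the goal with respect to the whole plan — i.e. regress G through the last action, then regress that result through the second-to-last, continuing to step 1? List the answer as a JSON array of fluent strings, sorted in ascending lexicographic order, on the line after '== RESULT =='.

Regress step by step:
  through step 4 (pickup(c)): drop {holding(c)}, keep {on(e,g)}, require {clear(c), handempty, ontable(c)}
    → {clear(c), handempty, on(e,g), ontable(c)}
  through step 3 (putdown(c)): drop {clear(c), handempty, ontable(c)}, keep {on(e,g)}, require {holding(c)}
    → {holding(c), on(e,g)}
  through step 2 (unstack(c,e)): drop {holding(c)}, keep {on(e,g)}, require {clear(c), handempty, on(c,e)}
    → {clear(c), handempty, on(c,e), on(e,g)}
  through step 1 (putdown(g)): drop {handempty}, keep {clear(c), on(c,e), on(e,g)}, require {holding(g)}
    → {clear(c), holding(g), on(c,e), on(e,g)}

== RESULT ==
["clear(c)", "holding(g)", "on(c,e)", "on(e,g)"]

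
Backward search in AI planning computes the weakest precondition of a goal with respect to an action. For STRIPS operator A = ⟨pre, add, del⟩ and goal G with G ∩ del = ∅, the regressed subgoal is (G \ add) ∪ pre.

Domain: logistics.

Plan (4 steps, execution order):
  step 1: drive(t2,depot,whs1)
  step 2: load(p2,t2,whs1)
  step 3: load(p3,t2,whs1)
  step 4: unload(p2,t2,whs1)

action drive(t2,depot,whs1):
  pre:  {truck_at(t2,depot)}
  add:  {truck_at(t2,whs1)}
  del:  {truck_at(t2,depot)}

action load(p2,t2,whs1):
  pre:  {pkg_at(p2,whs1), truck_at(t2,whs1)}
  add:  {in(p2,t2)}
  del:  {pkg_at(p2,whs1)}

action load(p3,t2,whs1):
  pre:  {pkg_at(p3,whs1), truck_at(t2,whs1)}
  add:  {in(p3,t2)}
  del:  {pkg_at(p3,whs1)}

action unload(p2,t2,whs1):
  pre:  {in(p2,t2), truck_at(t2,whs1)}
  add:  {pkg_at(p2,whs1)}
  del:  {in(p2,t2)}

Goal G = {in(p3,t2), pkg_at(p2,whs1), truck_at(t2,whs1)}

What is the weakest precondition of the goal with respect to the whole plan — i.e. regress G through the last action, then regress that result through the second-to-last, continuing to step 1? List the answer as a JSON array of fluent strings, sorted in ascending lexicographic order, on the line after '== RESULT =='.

Regress step by step:
  through step 4 (unload(p2,t2,whs1)): drop {pkg_at(p2,whs1)}, keep {in(p3,t2), truck_at(t2,whs1)}, require {in(p2,t2), truck_at(t2,whs1)}
    → {in(p2,t2), in(p3,t2), truck_at(t2,whs1)}
  through step 3 (load(p3,t2,whs1)): drop {in(p3,t2)}, keep {in(p2,t2), truck_at(t2,whs1)}, require {pkg_at(p3,whs1), truck_at(t2,whs1)}
    → {in(p2,t2), pkg_at(p3,whs1), truck_at(t2,whs1)}
  through step 2 (load(p2,t2,whs1)): drop {in(p2,t2)}, keep {pkg_at(p3,whs1), truck_at(t2,whs1)}, require {pkg_at(p2,whs1), truck_at(t2,whs1)}
    → {pkg_at(p2,whs1), pkg_at(p3,whs1), truck_at(t2,whs1)}
  through step 1 (drive(t2,depot,whs1)): drop {truck_at(t2,whs1)}, keep {pkg_at(p2,whs1), pkg_at(p3,whs1)}, require {truck_at(t2,depot)}
    → {pkg_at(p2,whs1), pkg_at(p3,whs1), truck_at(t2,depot)}

== RESULT ==
["pkg_at(p2,whs1)", "pkg_at(p3,whs1)", "truck_at(t2,depot)"]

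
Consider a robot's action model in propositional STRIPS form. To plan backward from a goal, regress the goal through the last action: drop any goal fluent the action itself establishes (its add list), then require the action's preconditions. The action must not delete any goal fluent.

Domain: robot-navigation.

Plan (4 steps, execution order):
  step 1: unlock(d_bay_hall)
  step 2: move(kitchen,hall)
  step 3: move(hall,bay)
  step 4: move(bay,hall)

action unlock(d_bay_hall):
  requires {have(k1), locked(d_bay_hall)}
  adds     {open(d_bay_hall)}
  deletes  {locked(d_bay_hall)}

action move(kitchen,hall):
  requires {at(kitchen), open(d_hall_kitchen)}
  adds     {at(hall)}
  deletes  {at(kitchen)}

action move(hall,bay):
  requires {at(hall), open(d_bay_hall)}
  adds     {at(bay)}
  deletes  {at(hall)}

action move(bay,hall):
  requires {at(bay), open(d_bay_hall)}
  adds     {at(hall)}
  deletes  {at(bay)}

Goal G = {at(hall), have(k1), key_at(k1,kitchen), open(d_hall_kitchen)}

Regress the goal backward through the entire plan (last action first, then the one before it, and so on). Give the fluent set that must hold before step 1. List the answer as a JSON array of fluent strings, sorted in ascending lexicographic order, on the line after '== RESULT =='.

Work backward from the goal:
  through step 4 (move(bay,hall)): drop {at(hall)}, keep {have(k1), key_at(k1,kitchen), open(d_hall_kitchen)}, require {at(bay), open(d_bay_hall)}
    → {at(bay), have(k1), key_at(k1,kitchen), open(d_bay_hall), open(d_hall_kitchen)}
  through step 3 (move(hall,bay)): drop {at(bay)}, keep {have(k1), key_at(k1,kitchen), open(d_bay_hall), open(d_hall_kitchen)}, require {at(hall), open(d_bay_hall)}
    → {at(hall), have(k1), key_at(k1,kitchen), open(d_bay_hall), open(d_hall_kitchen)}
  through step 2 (move(kitchen,hall)): drop {at(hall)}, keep {have(k1), key_at(k1,kitchen), open(d_bay_hall), open(d_hall_kitchen)}, require {at(kitchen), open(d_hall_kitchen)}
    → {at(kitchen), have(k1), key_at(k1,kitchen), open(d_bay_hall), open(d_hall_kitchen)}
  through step 1 (unlock(d_bay_hall)): drop {open(d_bay_hall)}, keep {at(kitchen), have(k1), key_at(k1,kitchen), open(d_hall_kitchen)}, require {have(k1), locked(d_bay_hall)}
    → {at(kitchen), have(k1), key_at(k1,kitchen), locked(d_bay_hall), open(d_hall_kitchen)}

== RESULT ==
["at(kitchen)", "have(k1)", "key_at(k1,kitchen)", "locked(d_bay_hall)", "open(d_hall_kitchen)"]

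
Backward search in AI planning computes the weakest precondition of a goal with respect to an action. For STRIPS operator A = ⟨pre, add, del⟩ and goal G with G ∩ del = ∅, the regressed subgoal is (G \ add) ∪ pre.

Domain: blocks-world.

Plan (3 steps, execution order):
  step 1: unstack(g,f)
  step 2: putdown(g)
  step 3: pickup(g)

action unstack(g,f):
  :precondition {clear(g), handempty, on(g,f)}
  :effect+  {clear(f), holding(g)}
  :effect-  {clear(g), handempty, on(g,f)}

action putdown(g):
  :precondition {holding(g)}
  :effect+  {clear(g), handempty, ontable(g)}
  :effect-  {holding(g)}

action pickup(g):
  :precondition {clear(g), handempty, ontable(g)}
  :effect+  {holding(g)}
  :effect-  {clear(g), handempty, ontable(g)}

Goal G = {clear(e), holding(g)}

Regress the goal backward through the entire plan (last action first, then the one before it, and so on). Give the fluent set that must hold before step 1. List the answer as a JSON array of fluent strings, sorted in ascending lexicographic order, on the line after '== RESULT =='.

Work backward from the goal:
  through step 3 (pickup(g)): drop {holding(g)}, keep {clear(e)}, require {clear(g), handempty, ontable(g)}
    → {clear(e), clear(g), handempty, ontable(g)}
  through step 2 (putdown(g)): drop {clear(g), handempty, ontable(g)}, keep {clear(e)}, require {holding(g)}
    → {clear(e), holding(g)}
  through step 1 (unstack(g,f)): drop {holding(g)}, keep {clear(e)}, require {clear(g), handempty, on(g,f)}
    → {clear(e), clear(g), handempty, on(g,f)}

== RESULT ==
["clear(e)", "clear(g)", "handempty", "on(g,f)"]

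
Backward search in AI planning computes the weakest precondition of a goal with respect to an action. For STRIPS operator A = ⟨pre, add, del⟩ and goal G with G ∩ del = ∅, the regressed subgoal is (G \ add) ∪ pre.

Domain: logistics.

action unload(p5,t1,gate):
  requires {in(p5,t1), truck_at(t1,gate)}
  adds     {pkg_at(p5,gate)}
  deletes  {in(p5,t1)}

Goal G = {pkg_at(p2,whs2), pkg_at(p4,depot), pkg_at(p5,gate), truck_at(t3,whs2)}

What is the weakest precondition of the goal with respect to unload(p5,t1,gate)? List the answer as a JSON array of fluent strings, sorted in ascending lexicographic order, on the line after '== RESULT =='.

Regress:
  G ∩ del = {}  (empty — regression defined)
  G \ add = {pkg_at(p2,whs2), pkg_at(p4,depot), pkg_at(p5,gate), truck_at(t3,whs2)} \ {pkg_at(p5,gate)} = {pkg_at(p2,whs2), pkg_at(p4,depot), truck_at(t3,whs2)}
  ∪ pre   = {pkg_at(p2,whs2), pkg_at(p4,depot), truck_at(t3,whs2)} ∪ {in(p5,t1), truck_at(t1,gate)}
          = {in(p5,t1), pkg_at(p2,whs2), pkg_at(p4,depot), truck_at(t1,gate), truck_at(t3,whs2)}

== RESULT ==
["in(p5,t1)", "pkg_at(p2,whs2)", "pkg_at(p4,depot)", "truck_at(t1,gate)", "truck_at(t3,whs2)"]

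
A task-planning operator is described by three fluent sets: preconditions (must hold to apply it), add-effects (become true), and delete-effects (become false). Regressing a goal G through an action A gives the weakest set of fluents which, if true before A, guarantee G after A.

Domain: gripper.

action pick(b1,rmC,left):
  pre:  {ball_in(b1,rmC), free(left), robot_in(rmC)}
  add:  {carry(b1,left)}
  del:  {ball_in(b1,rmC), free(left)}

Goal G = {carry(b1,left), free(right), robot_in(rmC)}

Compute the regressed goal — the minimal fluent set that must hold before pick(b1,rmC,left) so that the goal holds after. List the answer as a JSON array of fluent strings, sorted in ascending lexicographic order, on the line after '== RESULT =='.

Compute (G \ add) ∪ pre:
  G ∩ del = {}  (empty — regression defined)
  G \ add = {carry(b1,left), free(right), robot_in(rmC)} \ {carry(b1,left)} = {free(right), robot_in(rmC)}
  ∪ pre   = {free(right), robot_in(rmC)} ∪ {ball_in(b1,rmC), free(left), robot_in(rmC)}
          = {ball_in(b1,rmC), free(left), free(right), robot_in(rmC)}

== RESULT ==
["ball_in(b1,rmC)", "free(left)", "free(right)", "robot_in(rmC)"]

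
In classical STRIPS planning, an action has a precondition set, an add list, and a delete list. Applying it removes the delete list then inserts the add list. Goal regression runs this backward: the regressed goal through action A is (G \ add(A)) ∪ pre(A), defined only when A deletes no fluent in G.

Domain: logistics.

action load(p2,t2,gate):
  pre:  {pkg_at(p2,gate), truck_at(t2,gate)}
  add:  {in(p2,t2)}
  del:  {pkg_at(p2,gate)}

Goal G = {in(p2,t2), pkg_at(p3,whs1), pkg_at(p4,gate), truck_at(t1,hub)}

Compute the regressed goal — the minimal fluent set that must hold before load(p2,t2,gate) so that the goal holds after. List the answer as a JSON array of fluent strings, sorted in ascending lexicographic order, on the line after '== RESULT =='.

Regress:
  G ∩ del = {}  (empty — regression defined)
  G \ add = {in(p2,t2), pkg_at(p3,whs1), pkg_at(p4,gate), truck_at(t1,hub)} \ {in(p2,t2)} = {pkg_at(p3,whs1), pkg_at(p4,gate), truck_at(t1,hub)}
  ∪ pre   = {pkg_at(p3,whs1), pkg_at(p4,gate), truck_at(t1,hub)} ∪ {pkg_at(p2,gate), truck_at(t2,gate)}
          = {pkg_at(p2,gate), pkg_at(p3,whs1), pkg_at(p4,gate), truck_at(t1,hub), truck_at(t2,gate)}

== RESULT ==
["pkg_at(p2,gate)", "pkg_at(p3,whs1)", "pkg_at(p4,gate)", "truck_at(t1,hub)", "truck_at(t2,gate)"]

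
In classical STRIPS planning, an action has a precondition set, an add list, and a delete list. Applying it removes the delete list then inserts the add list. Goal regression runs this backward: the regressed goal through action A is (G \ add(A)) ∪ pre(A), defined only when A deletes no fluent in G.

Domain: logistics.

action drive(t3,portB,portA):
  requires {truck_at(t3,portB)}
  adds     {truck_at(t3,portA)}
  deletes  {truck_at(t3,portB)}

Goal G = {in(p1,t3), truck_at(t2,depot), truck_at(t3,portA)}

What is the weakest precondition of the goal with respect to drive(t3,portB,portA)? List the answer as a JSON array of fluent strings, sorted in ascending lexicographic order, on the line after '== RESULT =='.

Compute (G \ add) ∪ pre:
  G ∩ del = {}  (empty — regression defined)
  G \ add = {in(p1,t3), truck_at(t2,depot), truck_at(t3,portA)} \ {truck_at(t3,portA)} = {in(p1,t3), truck_at(t2,depot)}
  ∪ pre   = {in(p1,t3), truck_at(t2,depot)} ∪ {truck_at(t3,portB)}
          = {in(p1,t3), truck_at(t2,depot), truck_at(t3,portB)}

== RESULT ==
["in(p1,t3)", "truck_at(t2,depot)", "truck_at(t3,portB)"]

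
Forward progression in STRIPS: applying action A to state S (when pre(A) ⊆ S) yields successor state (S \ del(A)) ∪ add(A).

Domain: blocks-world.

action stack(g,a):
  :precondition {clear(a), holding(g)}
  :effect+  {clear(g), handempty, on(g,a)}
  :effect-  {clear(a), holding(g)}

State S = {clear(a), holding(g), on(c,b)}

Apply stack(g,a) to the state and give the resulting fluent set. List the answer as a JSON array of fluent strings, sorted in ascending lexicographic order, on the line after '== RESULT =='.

Progress:
  pre ⊆ S: {clear(a), holding(g)} ⊆ S  — applicable
  S \ del = {on(c,b)}
  ∪ add   = {clear(g), handempty, on(c,b), on(g,a)}

== RESULT ==
["clear(g)", "handempty", "on(c,b)", "on(g,a)"]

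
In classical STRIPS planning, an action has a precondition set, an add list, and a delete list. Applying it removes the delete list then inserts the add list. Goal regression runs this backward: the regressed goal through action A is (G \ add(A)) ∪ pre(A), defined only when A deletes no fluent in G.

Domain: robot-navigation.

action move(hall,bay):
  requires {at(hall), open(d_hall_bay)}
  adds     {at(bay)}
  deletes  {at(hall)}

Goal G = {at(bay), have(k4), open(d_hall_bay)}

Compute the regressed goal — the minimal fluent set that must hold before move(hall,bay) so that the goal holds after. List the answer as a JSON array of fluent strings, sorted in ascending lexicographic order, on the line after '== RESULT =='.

Regress:
  G ∩ del = {}  (empty — regression defined)
  G \ add = {at(bay), have(k4), open(d_hall_bay)} \ {at(bay)} = {have(k4), open(d_hall_bay)}
  ∪ pre   = {have(k4), open(d_hall_bay)} ∪ {at(hall), open(d_hall_bay)}
          = {at(hall), have(k4), open(d_hall_bay)}

== RESULT ==
["at(hall)", "have(k4)", "open(d_hall_bay)"]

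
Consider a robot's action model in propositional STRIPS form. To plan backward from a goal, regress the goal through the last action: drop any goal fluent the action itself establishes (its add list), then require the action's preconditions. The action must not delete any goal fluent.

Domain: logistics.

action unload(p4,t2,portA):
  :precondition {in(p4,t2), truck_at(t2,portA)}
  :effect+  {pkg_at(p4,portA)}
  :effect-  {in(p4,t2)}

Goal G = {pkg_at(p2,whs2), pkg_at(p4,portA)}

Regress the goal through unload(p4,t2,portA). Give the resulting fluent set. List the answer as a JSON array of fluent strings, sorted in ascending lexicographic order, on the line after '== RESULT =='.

Compute (G \ add) ∪ pre:
  G ∩ del = {}  (empty — regression defined)
  G \ add = {pkg_at(p2,whs2), pkg_at(p4,portA)} \ {pkg_at(p4,portA)} = {pkg_at(p2,whs2)}
  ∪ pre   = {pkg_at(p2,whs2)} ∪ {in(p4,t2), truck_at(t2,portA)}
          = {in(p4,t2), pkg_at(p2,whs2), truck_at(t2,portA)}

== RESULT ==
["in(p4,t2)", "pkg_at(p2,whs2)", "truck_at(t2,portA)"]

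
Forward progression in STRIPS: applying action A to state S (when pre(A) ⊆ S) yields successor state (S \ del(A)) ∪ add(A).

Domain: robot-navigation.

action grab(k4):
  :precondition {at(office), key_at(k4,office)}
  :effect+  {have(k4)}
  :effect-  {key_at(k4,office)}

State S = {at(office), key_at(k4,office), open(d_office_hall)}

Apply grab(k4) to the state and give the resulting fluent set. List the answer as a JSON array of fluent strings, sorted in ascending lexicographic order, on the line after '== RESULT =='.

Compute (S \ del) ∪ add:
  pre ⊆ S: {at(office), key_at(k4,office)} ⊆ S  — applicable
  S \ del = {at(office), open(d_office_hall)}
  ∪ add   = {at(office), have(k4), open(d_office_hall)}

== RESULT ==
["at(office)", "have(k4)", "open(d_office_hall)"]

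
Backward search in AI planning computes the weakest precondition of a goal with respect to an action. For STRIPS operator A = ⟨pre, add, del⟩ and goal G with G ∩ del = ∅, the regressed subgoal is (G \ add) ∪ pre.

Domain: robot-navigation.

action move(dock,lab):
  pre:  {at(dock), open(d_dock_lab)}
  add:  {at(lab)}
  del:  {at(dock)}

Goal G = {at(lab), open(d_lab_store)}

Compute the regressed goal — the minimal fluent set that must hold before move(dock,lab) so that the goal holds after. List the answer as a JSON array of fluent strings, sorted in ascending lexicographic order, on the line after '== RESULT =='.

Regress:
  G ∩ del = {}  (empty — regression defined)
  G \ add = {at(lab), open(d_lab_store)} \ {at(lab)} = {open(d_lab_store)}
  ∪ pre   = {open(d_lab_store)} ∪ {at(dock), open(d_dock_lab)}
          = {at(dock), open(d_dock_lab), open(d_lab_store)}

== RESULT ==
["at(dock)", "open(d_dock_lab)", "open(d_lab_store)"]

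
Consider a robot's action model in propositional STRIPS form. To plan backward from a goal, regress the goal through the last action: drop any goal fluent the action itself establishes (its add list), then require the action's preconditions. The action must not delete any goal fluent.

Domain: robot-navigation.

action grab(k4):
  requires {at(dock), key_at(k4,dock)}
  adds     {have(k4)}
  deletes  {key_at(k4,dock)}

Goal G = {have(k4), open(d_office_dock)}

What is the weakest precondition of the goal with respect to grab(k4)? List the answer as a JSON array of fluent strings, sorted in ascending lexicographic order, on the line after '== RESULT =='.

Compute (G \ add) ∪ pre:
  G ∩ del = {}  (empty — regression defined)
  G \ add = {have(k4), open(d_office_dock)} \ {have(k4)} = {open(d_office_dock)}
  ∪ pre   = {open(d_office_dock)} ∪ {at(dock), key_at(k4,dock)}
          = {at(dock), key_at(k4,dock), open(d_office_dock)}

== RESULT ==
["at(dock)", "key_at(k4,dock)", "open(d_office_dock)"]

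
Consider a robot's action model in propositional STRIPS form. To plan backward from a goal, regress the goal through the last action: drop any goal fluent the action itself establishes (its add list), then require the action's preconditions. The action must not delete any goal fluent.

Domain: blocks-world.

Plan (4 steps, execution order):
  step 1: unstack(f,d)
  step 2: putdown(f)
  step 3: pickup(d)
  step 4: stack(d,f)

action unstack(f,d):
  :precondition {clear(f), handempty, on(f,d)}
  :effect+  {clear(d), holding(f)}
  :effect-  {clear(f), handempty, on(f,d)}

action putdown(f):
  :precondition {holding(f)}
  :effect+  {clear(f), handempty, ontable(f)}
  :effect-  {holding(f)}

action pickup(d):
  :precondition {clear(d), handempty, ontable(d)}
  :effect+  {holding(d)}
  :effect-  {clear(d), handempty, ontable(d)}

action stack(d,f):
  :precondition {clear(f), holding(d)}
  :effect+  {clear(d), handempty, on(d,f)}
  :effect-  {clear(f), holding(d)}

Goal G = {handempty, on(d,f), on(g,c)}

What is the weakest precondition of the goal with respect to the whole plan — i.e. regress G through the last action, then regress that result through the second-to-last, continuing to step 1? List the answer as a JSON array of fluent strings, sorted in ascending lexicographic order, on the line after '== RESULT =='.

Regress step by step:
  through step 4 (stack(d,f)): drop {handempty, on(d,f)}, keep {on(g,c)}, require {clear(f), holding(d)}
    → {clear(f), holding(d), on(g,c)}
  through step 3 (pickup(d)): drop {holding(d)}, keep {clear(f), on(g,c)}, require {clear(d), handempty, ontable(d)}
    → {clear(d), clear(f), handempty, on(g,c), ontable(d)}
  through step 2 (putdown(f)): drop {clear(f), handempty}, keep {clear(d), on(g,c), ontable(d)}, require {holding(f)}
    → {clear(d), holding(f), on(g,c), ontable(d)}
  through step 1 (unstack(f,d)): drop {clear(d), holding(f)}, keep {on(g,c), ontable(d)}, require {clear(f), handempty, on(f,d)}
    → {clear(f), handempty, on(f,d), on(g,c), ontable(d)}

== RESULT ==
["clear(f)", "handempty", "on(f,d)", "on(g,c)", "ontable(d)"]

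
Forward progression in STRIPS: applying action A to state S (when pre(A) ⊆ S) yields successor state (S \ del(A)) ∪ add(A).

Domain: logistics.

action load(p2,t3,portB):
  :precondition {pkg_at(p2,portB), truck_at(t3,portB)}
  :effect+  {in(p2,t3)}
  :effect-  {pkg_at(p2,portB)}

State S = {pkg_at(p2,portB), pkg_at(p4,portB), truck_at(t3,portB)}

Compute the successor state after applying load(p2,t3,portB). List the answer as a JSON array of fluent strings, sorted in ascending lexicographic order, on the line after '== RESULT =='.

Progress:
  pre ⊆ S: {pkg_at(p2,portB), truck_at(t3,portB)} ⊆ S  — applicable
  S \ del = {pkg_at(p4,portB), truck_at(t3,portB)}
  ∪ add   = {in(p2,t3), pkg_at(p4,portB), truck_at(t3,portB)}

== RESULT ==
["in(p2,t3)", "pkg_at(p4,portB)", "truck_at(t3,portB)"]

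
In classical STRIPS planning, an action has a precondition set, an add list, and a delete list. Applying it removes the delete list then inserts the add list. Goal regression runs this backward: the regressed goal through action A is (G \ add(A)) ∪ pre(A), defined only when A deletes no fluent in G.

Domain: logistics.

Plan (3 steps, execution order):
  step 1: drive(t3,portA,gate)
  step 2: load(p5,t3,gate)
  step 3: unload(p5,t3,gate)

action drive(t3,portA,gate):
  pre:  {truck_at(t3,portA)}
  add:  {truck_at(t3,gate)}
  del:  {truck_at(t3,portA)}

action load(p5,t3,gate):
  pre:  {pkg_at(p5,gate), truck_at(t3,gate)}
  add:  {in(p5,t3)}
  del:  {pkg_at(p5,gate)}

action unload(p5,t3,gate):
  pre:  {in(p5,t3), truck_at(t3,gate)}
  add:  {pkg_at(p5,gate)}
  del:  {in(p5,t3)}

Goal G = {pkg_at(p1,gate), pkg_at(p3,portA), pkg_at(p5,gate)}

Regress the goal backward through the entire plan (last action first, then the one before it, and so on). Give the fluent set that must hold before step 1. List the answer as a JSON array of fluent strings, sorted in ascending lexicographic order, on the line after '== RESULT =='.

Regress step by step:
  through step 3 (unload(p5,t3,gate)): drop {pkg_at(p5,gate)}, keep {pkg_at(p1,gate), pkg_at(p3,portA)}, require {in(p5,t3), truck_at(t3,gate)}
    → {in(p5,t3), pkg_at(p1,gate), pkg_at(p3,portA), truck_at(t3,gate)}
  through step 2 (load(p5,t3,gate)): drop {in(p5,t3)}, keep {pkg_at(p1,gate), pkg_at(p3,portA), truck_at(t3,gate)}, require {pkg_at(p5,gate), truck_at(t3,gate)}
    → {pkg_at(p1,gate), pkg_at(p3,portA), pkg_at(p5,gate), truck_at(t3,gate)}
  through step 1 (drive(t3,portA,gate)): drop {truck_at(t3,gate)}, keep {pkg_at(p1,gate), pkg_at(p3,portA), pkg_at(p5,gate)}, require {truck_at(t3,portA)}
    → {pkg_at(p1,gate), pkg_at(p3,portA), pkg_at(p5,gate), truck_at(t3,portA)}

== RESULT ==
["pkg_at(p1,gate)", "pkg_at(p3,portA)", "pkg_at(p5,gate)", "truck_at(t3,portA)"]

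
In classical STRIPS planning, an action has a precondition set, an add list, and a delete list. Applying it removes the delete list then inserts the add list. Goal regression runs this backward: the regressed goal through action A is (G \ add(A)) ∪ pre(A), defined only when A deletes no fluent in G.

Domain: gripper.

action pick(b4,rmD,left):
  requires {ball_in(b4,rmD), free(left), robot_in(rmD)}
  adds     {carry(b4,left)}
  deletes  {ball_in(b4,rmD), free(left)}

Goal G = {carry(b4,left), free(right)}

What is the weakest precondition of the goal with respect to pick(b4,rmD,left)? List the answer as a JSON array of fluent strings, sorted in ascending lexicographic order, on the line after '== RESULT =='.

Compute (G \ add) ∪ pre:
  G ∩ del = {}  (empty — regression defined)
  G \ add = {carry(b4,left), free(right)} \ {carry(b4,left)} = {free(right)}
  ∪ pre   = {free(right)} ∪ {ball_in(b4,rmD), free(left), robot_in(rmD)}
          = {ball_in(b4,rmD), free(left), free(right), robot_in(rmD)}

== RESULT ==
["ball_in(b4,rmD)", "free(left)", "free(right)", "robot_in(rmD)"]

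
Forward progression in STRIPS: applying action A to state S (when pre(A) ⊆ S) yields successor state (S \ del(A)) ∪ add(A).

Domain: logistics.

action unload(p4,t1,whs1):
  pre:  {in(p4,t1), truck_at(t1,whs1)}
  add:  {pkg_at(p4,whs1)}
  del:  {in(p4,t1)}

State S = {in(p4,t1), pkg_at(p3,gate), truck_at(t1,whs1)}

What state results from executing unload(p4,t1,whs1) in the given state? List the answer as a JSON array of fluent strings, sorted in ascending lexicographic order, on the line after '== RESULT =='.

Compute (S \ del) ∪ add:
  pre ⊆ S: {in(p4,t1), truck_at(t1,whs1)} ⊆ S  — applicable
  S \ del = {pkg_at(p3,gate), truck_at(t1,whs1)}
  ∪ add   = {pkg_at(p3,gate), pkg_at(p4,whs1), truck_at(t1,whs1)}

== RESULT ==
["pkg_at(p3,gate)", "pkg_at(p4,whs1)", "truck_at(t1,whs1)"]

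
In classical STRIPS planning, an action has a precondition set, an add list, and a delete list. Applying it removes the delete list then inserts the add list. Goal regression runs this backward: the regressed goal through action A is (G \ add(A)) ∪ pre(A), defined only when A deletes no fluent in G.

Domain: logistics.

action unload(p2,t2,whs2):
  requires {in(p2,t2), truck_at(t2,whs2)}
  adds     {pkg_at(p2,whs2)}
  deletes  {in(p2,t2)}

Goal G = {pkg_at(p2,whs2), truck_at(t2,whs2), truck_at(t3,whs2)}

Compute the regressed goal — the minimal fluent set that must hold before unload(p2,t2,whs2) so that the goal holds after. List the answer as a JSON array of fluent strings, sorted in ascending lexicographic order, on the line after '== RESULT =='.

Regress:
  G ∩ del = {}  (empty — regression defined)
  G \ add = {pkg_at(p2,whs2), truck_at(t2,whs2), truck_at(t3,whs2)} \ {pkg_at(p2,whs2)} = {truck_at(t2,whs2), truck_at(t3,whs2)}
  ∪ pre   = {truck_at(t2,whs2), truck_at(t3,whs2)} ∪ {in(p2,t2), truck_at(t2,whs2)}
          = {in(p2,t2), truck_at(t2,whs2), truck_at(t3,whs2)}

== RESULT ==
["in(p2,t2)", "truck_at(t2,whs2)", "truck_at(t3,whs2)"]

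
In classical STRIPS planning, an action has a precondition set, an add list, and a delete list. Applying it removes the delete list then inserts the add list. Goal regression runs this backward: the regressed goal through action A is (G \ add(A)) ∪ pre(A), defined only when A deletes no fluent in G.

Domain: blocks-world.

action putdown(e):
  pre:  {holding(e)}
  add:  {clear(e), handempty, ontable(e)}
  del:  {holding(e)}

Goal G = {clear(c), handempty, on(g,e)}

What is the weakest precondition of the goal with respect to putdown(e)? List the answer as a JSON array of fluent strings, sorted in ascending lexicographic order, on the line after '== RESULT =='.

Regress:
  G ∩ del = {}  (empty — regression defined)
  G \ add = {clear(c), handempty, on(g,e)} \ {clear(e), handempty, ontable(e)} = {clear(c), on(g,e)}
  ∪ pre   = {clear(c), on(g,e)} ∪ {holding(e)}
          = {clear(c), holding(e), on(g,e)}

== RESULT ==
["clear(c)", "holding(e)", "on(g,e)"]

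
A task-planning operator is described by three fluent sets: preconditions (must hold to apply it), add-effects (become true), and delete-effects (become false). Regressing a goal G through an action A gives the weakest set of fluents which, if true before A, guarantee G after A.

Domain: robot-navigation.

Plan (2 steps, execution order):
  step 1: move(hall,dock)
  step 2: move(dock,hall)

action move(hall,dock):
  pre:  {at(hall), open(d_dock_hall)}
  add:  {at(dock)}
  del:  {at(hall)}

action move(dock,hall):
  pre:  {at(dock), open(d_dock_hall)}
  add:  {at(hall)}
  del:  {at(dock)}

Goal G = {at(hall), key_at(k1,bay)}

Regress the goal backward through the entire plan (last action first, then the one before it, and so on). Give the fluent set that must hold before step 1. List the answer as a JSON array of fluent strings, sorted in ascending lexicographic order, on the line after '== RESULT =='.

Regress step by step:
  through step 2 (move(dock,hall)): drop {at(hall)}, keep {key_at(k1,bay)}, require {at(dock), open(d_dock_hall)}
    → {at(dock), key_at(k1,bay), open(d_dock_hall)}
  through step 1 (move(hall,dock)): drop {at(dock)}, keep {key_at(k1,bay), open(d_dock_hall)}, require {at(hall), open(d_dock_hall)}
    → {at(hall), key_at(k1,bay), open(d_dock_hall)}

== RESULT ==
["at(hall)", "key_at(k1,bay)", "open(d_dock_hall)"]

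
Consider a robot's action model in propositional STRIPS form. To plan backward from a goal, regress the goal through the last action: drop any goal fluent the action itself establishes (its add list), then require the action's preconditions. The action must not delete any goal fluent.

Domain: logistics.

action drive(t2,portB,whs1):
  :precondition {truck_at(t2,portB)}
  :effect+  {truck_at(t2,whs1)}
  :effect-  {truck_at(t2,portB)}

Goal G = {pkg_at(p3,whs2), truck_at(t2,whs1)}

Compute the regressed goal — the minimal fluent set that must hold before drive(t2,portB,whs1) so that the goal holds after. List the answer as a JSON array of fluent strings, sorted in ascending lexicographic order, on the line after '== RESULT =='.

Regress:
  G ∩ del = {}  (empty — regression defined)
  G \ add = {pkg_at(p3,whs2), truck_at(t2,whs1)} \ {truck_at(t2,whs1)} = {pkg_at(p3,whs2)}
  ∪ pre   = {pkg_at(p3,whs2)} ∪ {truck_at(t2,portB)}
          = {pkg_at(p3,whs2), truck_at(t2,portB)}

== RESULT ==
["pkg_at(p3,whs2)", "truck_at(t2,portB)"]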